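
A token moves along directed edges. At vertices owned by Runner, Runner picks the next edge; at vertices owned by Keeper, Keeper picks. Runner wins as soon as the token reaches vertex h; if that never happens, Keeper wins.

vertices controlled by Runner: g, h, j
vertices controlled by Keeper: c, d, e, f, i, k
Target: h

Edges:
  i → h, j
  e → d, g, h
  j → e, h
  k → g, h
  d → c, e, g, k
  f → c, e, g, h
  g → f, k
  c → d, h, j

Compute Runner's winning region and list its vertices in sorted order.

h, i, j

A0 = {h}
A1: add {j} — j (Runner) has j→h.
A2: add {i} — i (Keeper): all of {h, j} already in.
A3 = A2; e.g. c (Keeper) can still go to d. Fixed point.
Runner's winning region = {h, i, j}.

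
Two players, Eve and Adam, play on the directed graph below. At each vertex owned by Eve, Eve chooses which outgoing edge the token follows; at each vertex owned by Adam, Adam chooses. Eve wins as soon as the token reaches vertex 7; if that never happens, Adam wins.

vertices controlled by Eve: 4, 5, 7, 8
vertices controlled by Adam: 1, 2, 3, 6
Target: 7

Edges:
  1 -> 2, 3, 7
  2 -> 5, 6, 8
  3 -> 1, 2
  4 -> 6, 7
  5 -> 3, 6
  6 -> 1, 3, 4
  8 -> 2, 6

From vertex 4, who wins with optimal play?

Eve

A0 = {7}
A1: add {4} — 4 (Eve) has 4→7.
A2 = A1; e.g. 1 (Adam) can still go to 2. Fixed point.
4 ∈ A1, so Eve can force the target.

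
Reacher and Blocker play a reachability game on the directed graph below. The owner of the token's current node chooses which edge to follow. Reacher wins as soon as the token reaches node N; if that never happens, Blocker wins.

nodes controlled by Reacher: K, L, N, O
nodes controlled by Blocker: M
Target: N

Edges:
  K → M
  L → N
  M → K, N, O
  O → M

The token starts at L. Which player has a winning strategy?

A0 = {N}
A1: add {L} — L (Reacher) has L→N.
A2 = A1; e.g. K (Reacher) has no edge into A1. Fixed point.
L ∈ A1, so Reacher can force the target.

Reacher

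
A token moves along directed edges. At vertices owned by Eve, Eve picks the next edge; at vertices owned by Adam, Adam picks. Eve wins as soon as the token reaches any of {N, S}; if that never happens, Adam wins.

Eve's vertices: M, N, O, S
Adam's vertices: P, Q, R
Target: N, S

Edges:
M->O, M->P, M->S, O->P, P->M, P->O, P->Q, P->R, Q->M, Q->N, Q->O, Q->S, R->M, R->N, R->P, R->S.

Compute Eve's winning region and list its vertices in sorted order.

M, N, S

A0 = {N, S}
A1: add {M} — M (Eve) has M→S.
A2 = A1; e.g. O (Eve) has no edge into A1. Fixed point.
Eve's winning region = {M, N, S}.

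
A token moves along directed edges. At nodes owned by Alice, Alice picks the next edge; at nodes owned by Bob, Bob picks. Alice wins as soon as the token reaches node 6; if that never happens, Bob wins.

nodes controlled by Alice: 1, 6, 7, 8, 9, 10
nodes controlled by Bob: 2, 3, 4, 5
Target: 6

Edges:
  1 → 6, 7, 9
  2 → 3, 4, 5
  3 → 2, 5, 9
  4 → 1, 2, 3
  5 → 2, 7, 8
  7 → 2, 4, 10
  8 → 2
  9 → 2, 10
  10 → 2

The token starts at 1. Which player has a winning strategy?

A0 = {6}
A1: add {1} — 1 (Alice) has 1→6.
A2 = A1; e.g. 2 (Bob) can still go to 3. Fixed point.
1 ∈ A1, so Alice can force the target.

Alice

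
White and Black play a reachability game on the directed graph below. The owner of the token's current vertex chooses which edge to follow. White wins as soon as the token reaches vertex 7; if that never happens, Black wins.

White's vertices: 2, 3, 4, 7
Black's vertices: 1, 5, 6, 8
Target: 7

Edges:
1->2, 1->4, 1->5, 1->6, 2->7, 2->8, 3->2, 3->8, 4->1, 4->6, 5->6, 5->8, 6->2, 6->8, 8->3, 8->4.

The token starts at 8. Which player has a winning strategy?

Black

A0 = {7}
A1: add {2} — 2 (White) has 2→7.
A2: add {3} — 3 (White) has 3→2.
A3 = A2; e.g. 1 (Black) can still go to 4. Fixed point.
8 never enters the attractor, so Black can avoid the target forever.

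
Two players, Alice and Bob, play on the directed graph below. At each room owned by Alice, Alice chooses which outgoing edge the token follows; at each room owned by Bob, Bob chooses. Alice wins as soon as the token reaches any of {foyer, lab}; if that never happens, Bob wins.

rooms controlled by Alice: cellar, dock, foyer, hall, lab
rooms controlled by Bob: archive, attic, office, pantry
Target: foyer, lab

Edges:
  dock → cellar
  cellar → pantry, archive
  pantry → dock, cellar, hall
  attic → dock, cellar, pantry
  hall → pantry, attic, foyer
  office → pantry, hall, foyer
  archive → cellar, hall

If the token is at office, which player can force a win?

Bob

A0 = {foyer, lab}
A1: add {hall} — hall (Alice) has hall→foyer.
A2 = A1; e.g. dock (Alice) has no edge into A1. Fixed point.
office never enters the attractor, so Bob can avoid the target forever.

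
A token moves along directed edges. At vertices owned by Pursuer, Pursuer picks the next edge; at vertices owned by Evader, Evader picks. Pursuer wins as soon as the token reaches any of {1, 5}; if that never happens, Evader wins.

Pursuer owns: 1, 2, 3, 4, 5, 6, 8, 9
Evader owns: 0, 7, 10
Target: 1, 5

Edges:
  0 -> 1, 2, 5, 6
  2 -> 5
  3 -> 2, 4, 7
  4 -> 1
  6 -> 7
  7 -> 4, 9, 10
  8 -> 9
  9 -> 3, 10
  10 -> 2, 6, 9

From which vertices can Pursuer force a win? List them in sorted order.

A0 = {1, 5}
A1: add {2, 4} — 2 (Pursuer) has 2→5; 4 (Pursuer) has 4→1.
A2: add {3} — 3 (Pursuer) has 3→2.
A3: add {9} — 9 (Pursuer) has 9→3.
A4: add {8} — 8 (Pursuer) has 8→9.
A5 = A4; e.g. 0 (Evader) can still go to 6. Fixed point.
Pursuer's winning region = {1, 2, 3, 4, 5, 8, 9}.

1, 2, 3, 4, 5, 8, 9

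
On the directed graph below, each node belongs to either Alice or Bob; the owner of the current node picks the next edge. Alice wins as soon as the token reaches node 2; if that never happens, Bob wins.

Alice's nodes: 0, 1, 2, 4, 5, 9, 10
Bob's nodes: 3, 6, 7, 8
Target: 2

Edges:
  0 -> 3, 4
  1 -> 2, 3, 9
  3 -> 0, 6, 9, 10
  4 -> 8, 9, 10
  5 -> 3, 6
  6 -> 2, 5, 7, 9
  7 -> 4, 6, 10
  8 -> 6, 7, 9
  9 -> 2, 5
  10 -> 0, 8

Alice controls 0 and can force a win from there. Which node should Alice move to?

A0 = {2}
A1: add {1, 9} — 1 (Alice) has 1→2; 9 (Alice) has 9→2.
A2: add {4} — 4 (Alice) has 4→9.
A3: add {0} — 0 (Alice) has 0→4.
A4: add {10} — 10 (Alice) has 10→0.
A5 = A4; e.g. 3 (Bob) can still go to 6. Fixed point.
From 0, successor 4 is in the attractor (rank 2); the other successor 3 is not.

4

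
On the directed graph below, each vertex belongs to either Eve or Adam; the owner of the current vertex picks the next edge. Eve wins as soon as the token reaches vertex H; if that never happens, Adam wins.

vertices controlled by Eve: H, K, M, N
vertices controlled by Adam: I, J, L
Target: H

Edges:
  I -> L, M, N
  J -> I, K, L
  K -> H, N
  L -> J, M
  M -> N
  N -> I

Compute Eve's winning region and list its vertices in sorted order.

A0 = {H}
A1: add {K} — K (Eve) has K→H.
A2 = A1; e.g. I (Adam) can still go to L. Fixed point.
Eve's winning region = {H, K}.

H, K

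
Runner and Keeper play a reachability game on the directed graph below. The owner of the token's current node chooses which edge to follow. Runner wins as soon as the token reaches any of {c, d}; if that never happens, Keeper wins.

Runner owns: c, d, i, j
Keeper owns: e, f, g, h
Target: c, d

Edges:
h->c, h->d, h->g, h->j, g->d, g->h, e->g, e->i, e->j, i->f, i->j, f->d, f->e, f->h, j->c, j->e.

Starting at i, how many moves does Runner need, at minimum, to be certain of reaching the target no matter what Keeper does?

A0 = {c, d}
A1: add {j} — j (Runner) has j→c.
A2: add {i} — i (Runner) has i→j.
A3 = A2; e.g. e (Keeper) can still go to g. Fixed point.
i enters the attractor at level 2, so Runner can force the target in 2 moves from there.

2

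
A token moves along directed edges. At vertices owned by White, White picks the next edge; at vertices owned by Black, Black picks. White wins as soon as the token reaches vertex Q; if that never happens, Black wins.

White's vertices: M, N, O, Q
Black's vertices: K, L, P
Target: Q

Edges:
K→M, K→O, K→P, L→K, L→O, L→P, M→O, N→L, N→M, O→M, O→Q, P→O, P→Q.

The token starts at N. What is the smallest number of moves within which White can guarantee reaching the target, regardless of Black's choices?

A0 = {Q}
A1: add {O} — O (White) has O→Q.
A2: add {M, P} — M (White) has M→O; P (Black): all of {O, Q} already in.
A3: add {K, N} — K (Black): all of {M, O, P} already in; N (White) has N→M.
N enters the attractor at level 3, so White can force the target in 3 moves from there.

3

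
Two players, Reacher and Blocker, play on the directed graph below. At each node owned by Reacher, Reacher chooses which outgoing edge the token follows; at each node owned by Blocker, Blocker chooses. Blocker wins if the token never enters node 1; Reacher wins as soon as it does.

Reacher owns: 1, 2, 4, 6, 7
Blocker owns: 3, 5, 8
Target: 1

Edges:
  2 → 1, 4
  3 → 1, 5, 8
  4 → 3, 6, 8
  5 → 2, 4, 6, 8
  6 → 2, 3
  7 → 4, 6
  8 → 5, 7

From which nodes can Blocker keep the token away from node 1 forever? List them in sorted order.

3, 5, 8

A0 = {1}
A1: add {2} — 2 (Reacher) has 2→1.
A2: add {6} — 6 (Reacher) has 6→2.
A3: add {4, 7} — 4 (Reacher) has 4→6; 7 (Reacher) has 7→6.
A4 = A3; e.g. 3 (Blocker) can still go to 5. Fixed point.
Reacher's attractor = {1, 2, 4, 6, 7}; Blocker avoids the target exactly from the complement.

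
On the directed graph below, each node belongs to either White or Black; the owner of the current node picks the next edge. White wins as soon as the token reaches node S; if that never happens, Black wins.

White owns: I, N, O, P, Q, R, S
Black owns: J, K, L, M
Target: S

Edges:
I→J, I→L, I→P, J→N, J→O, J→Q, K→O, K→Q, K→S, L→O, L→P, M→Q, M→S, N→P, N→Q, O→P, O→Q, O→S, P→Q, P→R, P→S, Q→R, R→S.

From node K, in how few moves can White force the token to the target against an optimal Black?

3

A0 = {S}
A1: add {O, P, R} — O (White) has O→S; P (White) has P→S; R (White) has R→S.
A2: add {I, L, N, Q} — I (White) has I→P; L (Black): all of {O, P} already in; N (White) has N→P; Q (White) has Q→R.
A3: add {J, K, M} — J (Black): all of {N, O, Q} already in; K (Black): all of {O, Q, S} already in; M (Black): all of {Q, S} already in.
A3 = all vertices. Fixed point.
K enters the attractor at level 3, so White can force the target in 3 moves from there.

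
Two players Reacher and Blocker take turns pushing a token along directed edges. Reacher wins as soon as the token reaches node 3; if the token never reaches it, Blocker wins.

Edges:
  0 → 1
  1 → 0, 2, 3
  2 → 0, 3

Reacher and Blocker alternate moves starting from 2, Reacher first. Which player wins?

Reacher

Track states (vertex, player-to-move).
A0 = {(3,Reacher), (3,Blocker)}
A1: add {(1,Reacher), (2,Reacher)}.
(2,Reacher) ∈ A1 ⇒ Reacher forces the target.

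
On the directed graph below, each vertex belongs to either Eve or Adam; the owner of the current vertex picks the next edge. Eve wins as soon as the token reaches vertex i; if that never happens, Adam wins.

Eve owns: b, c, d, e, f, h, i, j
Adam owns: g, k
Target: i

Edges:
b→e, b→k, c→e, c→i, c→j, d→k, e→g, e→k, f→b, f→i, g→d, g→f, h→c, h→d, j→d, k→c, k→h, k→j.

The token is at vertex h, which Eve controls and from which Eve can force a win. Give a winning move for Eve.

A0 = {i}
A1: add {c, f} — c (Eve) has c→i; f (Eve) has f→i.
A2: add {h} — h (Eve) has h→c.
A3 = A2; e.g. b (Eve) has no edge into A2. Fixed point.
From h, successor c is in the attractor (rank 1); the other successor d is not.

c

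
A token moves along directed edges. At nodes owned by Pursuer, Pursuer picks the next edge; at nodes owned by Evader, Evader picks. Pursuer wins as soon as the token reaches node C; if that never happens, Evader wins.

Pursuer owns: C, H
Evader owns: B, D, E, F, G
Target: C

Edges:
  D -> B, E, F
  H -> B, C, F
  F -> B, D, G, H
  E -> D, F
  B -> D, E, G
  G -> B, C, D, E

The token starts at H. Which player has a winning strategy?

A0 = {C}
A1: add {H} — H (Pursuer) has H→C.
A2 = A1; e.g. B (Evader) can still go to D. Fixed point.
H ∈ A1, so Pursuer can force the target.

Pursuer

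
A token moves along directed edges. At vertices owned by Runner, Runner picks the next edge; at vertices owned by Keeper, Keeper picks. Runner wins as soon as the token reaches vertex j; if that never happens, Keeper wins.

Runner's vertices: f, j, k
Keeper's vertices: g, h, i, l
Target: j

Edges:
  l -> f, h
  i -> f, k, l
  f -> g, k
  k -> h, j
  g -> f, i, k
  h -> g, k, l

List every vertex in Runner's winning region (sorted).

A0 = {j}
A1: add {k} — k (Runner) has k→j.
A2: add {f} — f (Runner) has f→k.
A3 = A2; e.g. g (Keeper) can still go to i. Fixed point.
Runner's winning region = {f, j, k}.

f, j, k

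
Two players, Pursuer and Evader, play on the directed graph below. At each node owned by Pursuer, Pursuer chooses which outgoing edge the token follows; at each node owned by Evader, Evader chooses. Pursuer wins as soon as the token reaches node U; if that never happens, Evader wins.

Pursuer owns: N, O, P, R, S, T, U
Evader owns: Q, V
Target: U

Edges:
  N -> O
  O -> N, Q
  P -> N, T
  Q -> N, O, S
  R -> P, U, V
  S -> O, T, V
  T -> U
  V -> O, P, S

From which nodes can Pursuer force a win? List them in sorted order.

A0 = {U}
A1: add {R, T} — R (Pursuer) has R→U; T (Pursuer) has T→U.
A2: add {P, S} — P (Pursuer) has P→T; S (Pursuer) has S→T.
A3 = A2; e.g. N (Pursuer) has no edge into A2. Fixed point.
Pursuer's winning region = {P, R, S, T, U}.

P, R, S, T, U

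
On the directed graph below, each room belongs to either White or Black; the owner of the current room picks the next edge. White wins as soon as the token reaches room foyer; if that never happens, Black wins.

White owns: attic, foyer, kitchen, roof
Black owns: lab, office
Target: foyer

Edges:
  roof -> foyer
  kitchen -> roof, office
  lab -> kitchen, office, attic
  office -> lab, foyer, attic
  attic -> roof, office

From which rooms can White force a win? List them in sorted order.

A0 = {foyer}
A1: add {roof} — roof (White) has roof→foyer.
A2: add {attic, kitchen} — kitchen (White) has kitchen→roof; attic (White) has attic→roof.
A3 = A2; e.g. lab (Black) can still go to office. Fixed point.
White's winning region = {attic, foyer, kitchen, roof}.

attic, foyer, kitchen, roof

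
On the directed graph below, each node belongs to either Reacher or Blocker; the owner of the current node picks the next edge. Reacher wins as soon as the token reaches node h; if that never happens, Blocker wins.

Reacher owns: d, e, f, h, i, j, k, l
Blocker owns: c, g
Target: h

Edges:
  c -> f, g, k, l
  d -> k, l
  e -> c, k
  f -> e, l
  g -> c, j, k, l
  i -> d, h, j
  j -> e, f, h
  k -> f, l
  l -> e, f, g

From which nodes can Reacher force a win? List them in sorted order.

A0 = {h}
A1: add {i, j} — i (Reacher) has i→h; j (Reacher) has j→h.
A2 = A1; e.g. c (Blocker) can still go to f. Fixed point.
Reacher's winning region = {h, i, j}.

h, i, j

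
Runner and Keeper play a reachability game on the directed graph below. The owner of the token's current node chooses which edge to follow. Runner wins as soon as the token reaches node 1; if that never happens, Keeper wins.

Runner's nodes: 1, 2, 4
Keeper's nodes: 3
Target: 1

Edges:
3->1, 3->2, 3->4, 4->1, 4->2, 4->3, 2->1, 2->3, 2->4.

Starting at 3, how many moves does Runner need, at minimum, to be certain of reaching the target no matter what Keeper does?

A0 = {1}
A1: add {2, 4} — 2 (Runner) has 2→1; 4 (Runner) has 4→1.
A2: add {3} — 3 (Keeper): all of {1, 2, 4} already in.
A2 = all vertices. Fixed point.
3 enters the attractor at level 2, so Runner can force the target in 2 moves from there.

2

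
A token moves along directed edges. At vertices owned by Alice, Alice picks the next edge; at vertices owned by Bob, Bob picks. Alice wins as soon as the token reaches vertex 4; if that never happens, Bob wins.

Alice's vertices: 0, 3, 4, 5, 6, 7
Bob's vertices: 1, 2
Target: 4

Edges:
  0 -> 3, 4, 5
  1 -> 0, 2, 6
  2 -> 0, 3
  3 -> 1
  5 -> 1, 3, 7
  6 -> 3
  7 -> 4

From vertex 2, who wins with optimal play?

A0 = {4}
A1: add {0, 7} — 0 (Alice) has 0→4; 7 (Alice) has 7→4.
A2: add {5} — 5 (Alice) has 5→7.
A3 = A2; e.g. 1 (Bob) can still go to 2. Fixed point.
2 never enters the attractor, so Bob can avoid the target forever.

Bob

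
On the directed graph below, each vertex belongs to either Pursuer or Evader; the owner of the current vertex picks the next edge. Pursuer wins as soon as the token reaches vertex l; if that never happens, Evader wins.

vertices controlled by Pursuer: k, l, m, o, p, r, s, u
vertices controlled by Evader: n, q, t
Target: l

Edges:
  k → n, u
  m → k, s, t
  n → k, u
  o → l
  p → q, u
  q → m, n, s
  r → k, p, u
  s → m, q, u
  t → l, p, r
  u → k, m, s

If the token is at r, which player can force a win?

A0 = {l}
A1: add {o} — o (Pursuer) has o→l.
A2 = A1; e.g. k (Pursuer) has no edge into A1. Fixed point.
r never enters the attractor, so Evader can avoid the target forever.

Evader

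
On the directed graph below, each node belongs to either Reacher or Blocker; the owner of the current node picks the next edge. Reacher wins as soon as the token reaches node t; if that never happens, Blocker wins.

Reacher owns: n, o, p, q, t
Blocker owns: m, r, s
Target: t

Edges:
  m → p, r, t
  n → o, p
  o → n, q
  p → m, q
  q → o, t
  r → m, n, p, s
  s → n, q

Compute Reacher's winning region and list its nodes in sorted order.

n, o, p, q, s, t

A0 = {t}
A1: add {q} — q (Reacher) has q→t.
A2: add {o, p} — o (Reacher) has o→q; p (Reacher) has p→q.
A3: add {n} — n (Reacher) has n→o.
A4: add {s} — s (Blocker): all of {n, q} already in.
A5 = A4; e.g. m (Blocker) can still go to r. Fixed point.
Reacher's winning region = {n, o, p, q, s, t}.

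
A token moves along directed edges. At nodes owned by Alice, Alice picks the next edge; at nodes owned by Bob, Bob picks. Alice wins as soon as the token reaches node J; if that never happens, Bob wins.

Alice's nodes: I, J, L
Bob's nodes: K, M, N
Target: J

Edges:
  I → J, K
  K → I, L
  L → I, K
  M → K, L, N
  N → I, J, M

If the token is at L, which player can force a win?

Alice

A0 = {J}
A1: add {I} — I (Alice) has I→J.
A2: add {L} — L (Alice) has L→I.
L ∈ A2, so Alice can force the target.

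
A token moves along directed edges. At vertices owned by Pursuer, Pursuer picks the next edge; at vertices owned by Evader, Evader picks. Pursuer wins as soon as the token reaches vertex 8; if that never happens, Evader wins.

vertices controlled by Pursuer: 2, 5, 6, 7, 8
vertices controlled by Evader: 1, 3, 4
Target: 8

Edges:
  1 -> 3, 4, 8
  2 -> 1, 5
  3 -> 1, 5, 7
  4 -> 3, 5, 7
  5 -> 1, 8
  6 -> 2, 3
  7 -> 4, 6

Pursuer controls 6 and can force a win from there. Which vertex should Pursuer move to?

A0 = {8}
A1: add {5} — 5 (Pursuer) has 5→8.
A2: add {2} — 2 (Pursuer) has 2→5.
A3: add {6} — 6 (Pursuer) has 6→2.
A4: add {7} — 7 (Pursuer) has 7→6.
A5 = A4; e.g. 1 (Evader) can still go to 3. Fixed point.
From 6, successor 2 is in the attractor (rank 2); the other successor 3 is not.

2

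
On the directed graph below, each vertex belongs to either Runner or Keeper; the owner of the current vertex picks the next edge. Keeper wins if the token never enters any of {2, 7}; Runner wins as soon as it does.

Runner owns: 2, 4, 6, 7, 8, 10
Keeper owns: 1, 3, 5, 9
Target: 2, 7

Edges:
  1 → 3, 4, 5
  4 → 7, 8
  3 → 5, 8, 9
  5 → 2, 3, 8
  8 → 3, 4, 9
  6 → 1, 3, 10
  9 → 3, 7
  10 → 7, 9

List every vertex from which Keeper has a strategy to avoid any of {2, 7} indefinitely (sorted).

A0 = {2, 7}
A1: add {4, 10} — 4 (Runner) has 4→7; 10 (Runner) has 10→7.
A2: add {6, 8} — 6 (Runner) has 6→10; 8 (Runner) has 8→4.
A3 = A2; e.g. 1 (Keeper) can still go to 3. Fixed point.
Runner's attractor = {2, 4, 6, 7, 8, 10}; Keeper avoids the target exactly from the complement.

1, 3, 5, 9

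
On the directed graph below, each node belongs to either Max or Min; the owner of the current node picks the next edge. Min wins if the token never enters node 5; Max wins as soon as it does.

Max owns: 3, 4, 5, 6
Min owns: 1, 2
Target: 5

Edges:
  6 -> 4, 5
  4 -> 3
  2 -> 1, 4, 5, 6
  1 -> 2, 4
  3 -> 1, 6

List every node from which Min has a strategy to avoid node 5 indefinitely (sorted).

1, 2

A0 = {5}
A1: add {6} — 6 (Max) has 6→5.
A2: add {3} — 3 (Max) has 3→6.
A3: add {4} — 4 (Max) has 4→3.
A4 = A3; e.g. 1 (Min) can still go to 2. Fixed point.
Max's attractor = {3, 4, 5, 6}; Min avoids the target exactly from the complement.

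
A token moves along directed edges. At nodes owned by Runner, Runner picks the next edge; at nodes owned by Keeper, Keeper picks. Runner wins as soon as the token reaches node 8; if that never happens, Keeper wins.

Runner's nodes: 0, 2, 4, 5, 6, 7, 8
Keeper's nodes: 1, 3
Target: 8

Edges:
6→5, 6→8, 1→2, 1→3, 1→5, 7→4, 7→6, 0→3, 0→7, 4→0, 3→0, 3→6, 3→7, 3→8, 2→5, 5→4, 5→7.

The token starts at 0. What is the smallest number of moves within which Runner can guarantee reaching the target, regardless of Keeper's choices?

A0 = {8}
A1: add {6} — 6 (Runner) has 6→8.
A2: add {7} — 7 (Runner) has 7→6.
A3: add {0, 5} — 0 (Runner) has 0→7; 5 (Runner) has 5→7.
0 enters the attractor at level 3, so Runner can force the target in 3 moves from there.

3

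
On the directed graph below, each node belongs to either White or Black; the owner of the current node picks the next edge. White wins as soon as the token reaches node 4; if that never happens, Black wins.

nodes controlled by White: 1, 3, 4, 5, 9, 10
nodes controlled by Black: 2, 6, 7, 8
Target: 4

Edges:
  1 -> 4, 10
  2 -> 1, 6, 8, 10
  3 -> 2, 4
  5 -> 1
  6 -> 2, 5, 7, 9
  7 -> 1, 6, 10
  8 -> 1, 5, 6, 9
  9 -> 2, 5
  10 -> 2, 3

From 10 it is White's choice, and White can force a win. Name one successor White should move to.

3

A0 = {4}
A1: add {1, 3} — 1 (White) has 1→4; 3 (White) has 3→4.
A2: add {5, 10} — 5 (White) has 5→1; 10 (White) has 10→3.
A3: add {9} — 9 (White) has 9→5.
A4 = A3; e.g. 2 (Black) can still go to 6. Fixed point.
From 10, successor 3 is in the attractor (rank 1); the other successor 2 is not.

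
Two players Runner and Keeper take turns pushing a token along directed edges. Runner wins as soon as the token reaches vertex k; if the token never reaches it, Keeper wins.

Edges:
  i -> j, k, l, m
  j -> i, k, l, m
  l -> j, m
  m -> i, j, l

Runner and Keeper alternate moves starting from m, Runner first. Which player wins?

Keeper

Track states (vertex, player-to-move).
A0 = {(k,Runner), (k,Keeper)}
A1: add {(i,Runner), (j,Runner)}.
A2 = A1; e.g. (i,Keeper) stays out. (m,Runner) never enters ⇒ Keeper avoids the target.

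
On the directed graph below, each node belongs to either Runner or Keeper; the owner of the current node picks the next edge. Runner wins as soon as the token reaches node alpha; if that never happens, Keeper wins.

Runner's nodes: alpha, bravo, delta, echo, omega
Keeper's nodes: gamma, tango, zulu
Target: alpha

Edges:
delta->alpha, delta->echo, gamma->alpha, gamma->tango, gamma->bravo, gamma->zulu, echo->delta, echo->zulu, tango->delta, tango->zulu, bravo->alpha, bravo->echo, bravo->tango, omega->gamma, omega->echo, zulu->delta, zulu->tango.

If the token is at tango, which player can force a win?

Keeper

A0 = {alpha}
A1: add {bravo, delta} — delta (Runner) has delta→alpha; bravo (Runner) has bravo→alpha.
A2: add {echo} — echo (Runner) has echo→delta.
A3: add {omega} — omega (Runner) has omega→echo.
A4 = A3; e.g. gamma (Keeper) can still go to tango. Fixed point.
tango never enters the attractor, so Keeper can avoid the target forever.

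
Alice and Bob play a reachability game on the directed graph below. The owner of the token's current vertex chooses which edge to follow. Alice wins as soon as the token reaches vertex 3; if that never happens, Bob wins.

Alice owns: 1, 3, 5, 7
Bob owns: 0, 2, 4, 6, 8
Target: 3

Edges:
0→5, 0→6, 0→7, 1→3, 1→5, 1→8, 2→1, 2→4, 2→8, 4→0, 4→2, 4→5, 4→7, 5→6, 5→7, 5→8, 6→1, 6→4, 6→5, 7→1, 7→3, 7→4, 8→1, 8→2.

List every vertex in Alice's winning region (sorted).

1, 3, 5, 7

A0 = {3}
A1: add {1, 7} — 1 (Alice) has 1→3; 7 (Alice) has 7→3.
A2: add {5} — 5 (Alice) has 5→7.
A3 = A2; e.g. 0 (Bob) can still go to 6. Fixed point.
Alice's winning region = {1, 3, 5, 7}.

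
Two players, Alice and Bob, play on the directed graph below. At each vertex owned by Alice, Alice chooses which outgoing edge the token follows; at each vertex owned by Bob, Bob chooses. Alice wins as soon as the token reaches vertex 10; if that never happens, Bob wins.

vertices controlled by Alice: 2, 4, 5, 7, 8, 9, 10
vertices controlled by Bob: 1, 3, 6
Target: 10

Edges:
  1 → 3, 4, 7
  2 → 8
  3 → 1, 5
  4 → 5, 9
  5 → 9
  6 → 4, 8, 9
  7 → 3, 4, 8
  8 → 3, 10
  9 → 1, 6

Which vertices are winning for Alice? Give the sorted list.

2, 7, 8, 10

A0 = {10}
A1: add {8} — 8 (Alice) has 8→10.
A2: add {2, 7} — 2 (Alice) has 2→8; 7 (Alice) has 7→8.
A3 = A2; e.g. 1 (Bob) can still go to 3. Fixed point.
Alice's winning region = {2, 7, 8, 10}.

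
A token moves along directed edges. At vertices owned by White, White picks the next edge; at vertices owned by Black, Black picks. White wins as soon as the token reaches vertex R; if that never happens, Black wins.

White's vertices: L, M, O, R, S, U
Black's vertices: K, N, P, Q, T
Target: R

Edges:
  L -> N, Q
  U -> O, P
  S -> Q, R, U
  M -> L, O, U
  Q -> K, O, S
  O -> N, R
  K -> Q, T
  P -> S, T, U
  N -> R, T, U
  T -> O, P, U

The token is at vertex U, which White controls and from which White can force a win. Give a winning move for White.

A0 = {R}
A1: add {O, S} — O (White) has O→R; S (White) has S→R.
A2: add {M, U} — M (White) has M→O; U (White) has U→O.
A3 = A2; e.g. K (Black) can still go to Q. Fixed point.
From U, successor O is in the attractor (rank 1); the other successor P is not.

O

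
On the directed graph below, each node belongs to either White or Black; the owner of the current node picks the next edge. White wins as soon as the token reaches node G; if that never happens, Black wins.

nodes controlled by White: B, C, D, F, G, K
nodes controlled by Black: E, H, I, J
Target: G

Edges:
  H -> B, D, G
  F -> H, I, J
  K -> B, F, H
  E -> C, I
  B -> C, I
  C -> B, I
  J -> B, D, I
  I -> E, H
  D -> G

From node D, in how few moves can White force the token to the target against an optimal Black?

1

A0 = {G}
A1: add {D} — D (White) has D→G.
A2 = A1; e.g. B (White) has no edge into A1. Fixed point.
D enters the attractor at level 1, so White can force the target in 1 move from there.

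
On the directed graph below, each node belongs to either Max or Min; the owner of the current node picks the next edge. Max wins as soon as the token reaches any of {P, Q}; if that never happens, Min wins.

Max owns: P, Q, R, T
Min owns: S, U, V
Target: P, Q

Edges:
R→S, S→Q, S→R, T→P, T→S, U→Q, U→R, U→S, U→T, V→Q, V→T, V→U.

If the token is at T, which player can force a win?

A0 = {P, Q}
A1: add {T} — T (Max) has T→P.
A2 = A1; e.g. R (Max) has no edge into A1. Fixed point.
T ∈ A1, so Max can force the target.

Max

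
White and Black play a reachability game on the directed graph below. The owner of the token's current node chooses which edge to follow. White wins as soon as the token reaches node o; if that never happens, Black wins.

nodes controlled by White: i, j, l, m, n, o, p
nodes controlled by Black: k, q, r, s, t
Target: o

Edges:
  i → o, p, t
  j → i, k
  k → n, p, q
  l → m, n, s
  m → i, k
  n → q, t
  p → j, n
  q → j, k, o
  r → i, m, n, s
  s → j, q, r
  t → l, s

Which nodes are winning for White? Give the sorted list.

A0 = {o}
A1: add {i} — i (White) has i→o.
A2: add {j, m} — j (White) has j→i; m (White) has m→i.
A3: add {l, p} — l (White) has l→m; p (White) has p→j.
A4 = A3; e.g. k (Black) can still go to n. Fixed point.
White's winning region = {i, j, l, m, o, p}.

i, j, l, m, o, p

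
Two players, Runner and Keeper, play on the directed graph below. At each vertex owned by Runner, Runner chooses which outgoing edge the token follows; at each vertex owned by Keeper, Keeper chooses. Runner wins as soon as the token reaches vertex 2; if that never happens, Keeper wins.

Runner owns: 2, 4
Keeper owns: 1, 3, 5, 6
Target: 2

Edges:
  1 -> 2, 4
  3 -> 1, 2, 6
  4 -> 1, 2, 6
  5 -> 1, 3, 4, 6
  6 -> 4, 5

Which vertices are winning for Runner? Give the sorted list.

A0 = {2}
A1: add {4} — 4 (Runner) has 4→2.
A2: add {1} — 1 (Keeper): all of {2, 4} already in.
A3 = A2; e.g. 3 (Keeper) can still go to 6. Fixed point.
Runner's winning region = {1, 2, 4}.

1, 2, 4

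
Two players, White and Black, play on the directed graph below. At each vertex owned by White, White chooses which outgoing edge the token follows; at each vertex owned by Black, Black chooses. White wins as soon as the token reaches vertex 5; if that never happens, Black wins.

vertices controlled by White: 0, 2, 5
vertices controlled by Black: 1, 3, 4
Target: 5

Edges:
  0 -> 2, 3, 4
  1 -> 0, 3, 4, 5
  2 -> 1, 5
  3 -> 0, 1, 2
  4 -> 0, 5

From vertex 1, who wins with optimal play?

Black

A0 = {5}
A1: add {2} — 2 (White) has 2→5.
A2: add {0} — 0 (White) has 0→2.
A3: add {4} — 4 (Black): all of {0, 5} already in.
A4 = A3; e.g. 1 (Black) can still go to 3. Fixed point.
1 never enters the attractor, so Black can avoid the target forever.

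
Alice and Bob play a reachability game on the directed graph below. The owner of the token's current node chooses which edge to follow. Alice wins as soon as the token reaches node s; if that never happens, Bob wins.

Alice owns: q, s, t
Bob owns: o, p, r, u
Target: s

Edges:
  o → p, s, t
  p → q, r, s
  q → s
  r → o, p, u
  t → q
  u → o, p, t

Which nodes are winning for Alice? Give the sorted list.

A0 = {s}
A1: add {q} — q (Alice) has q→s.
A2: add {t} — t (Alice) has t→q.
A3 = A2; e.g. o (Bob) can still go to p. Fixed point.
Alice's winning region = {q, s, t}.

q, s, t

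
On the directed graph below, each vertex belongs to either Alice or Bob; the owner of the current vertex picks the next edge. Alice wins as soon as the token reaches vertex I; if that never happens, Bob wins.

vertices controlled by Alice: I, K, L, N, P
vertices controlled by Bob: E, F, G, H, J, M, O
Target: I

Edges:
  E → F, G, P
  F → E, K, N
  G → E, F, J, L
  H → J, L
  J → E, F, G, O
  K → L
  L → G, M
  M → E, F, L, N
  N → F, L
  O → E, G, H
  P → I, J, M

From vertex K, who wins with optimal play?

A0 = {I}
A1: add {P} — P (Alice) has P→I.
A2 = A1; e.g. E (Bob) can still go to F. Fixed point.
K never enters the attractor, so Bob can avoid the target forever.

Bob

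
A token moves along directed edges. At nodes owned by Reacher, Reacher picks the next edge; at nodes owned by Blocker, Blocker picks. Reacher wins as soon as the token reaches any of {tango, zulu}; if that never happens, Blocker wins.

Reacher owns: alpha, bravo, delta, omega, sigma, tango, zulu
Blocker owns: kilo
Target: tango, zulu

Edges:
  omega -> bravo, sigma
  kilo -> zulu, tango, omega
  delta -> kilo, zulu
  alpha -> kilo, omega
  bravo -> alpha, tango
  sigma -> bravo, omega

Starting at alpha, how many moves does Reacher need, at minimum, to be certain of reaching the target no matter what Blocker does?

A0 = {tango, zulu}
A1: add {bravo, delta} — bravo (Reacher) has bravo→tango; delta (Reacher) has delta→zulu.
A2: add {omega, sigma} — sigma (Reacher) has sigma→bravo; omega (Reacher) has omega→bravo.
A3: add {alpha, kilo} — kilo (Blocker): all of {zulu, tango, omega} already in; alpha (Reacher) has alpha→omega.
A3 = all vertices. Fixed point.
alpha enters the attractor at level 3, so Reacher can force the target in 3 moves from there.

3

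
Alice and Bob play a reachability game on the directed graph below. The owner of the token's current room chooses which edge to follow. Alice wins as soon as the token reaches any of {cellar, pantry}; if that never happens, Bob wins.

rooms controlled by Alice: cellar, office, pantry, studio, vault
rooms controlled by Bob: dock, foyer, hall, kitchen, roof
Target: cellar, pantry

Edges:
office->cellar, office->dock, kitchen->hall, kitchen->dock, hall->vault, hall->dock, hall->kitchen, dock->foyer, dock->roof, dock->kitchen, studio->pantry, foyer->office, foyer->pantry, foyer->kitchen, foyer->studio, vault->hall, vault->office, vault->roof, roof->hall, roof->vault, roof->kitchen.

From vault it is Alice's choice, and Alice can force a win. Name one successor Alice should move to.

A0 = {cellar, pantry}
A1: add {office, studio} — office (Alice) has office→cellar; studio (Alice) has studio→pantry.
A2: add {vault} — vault (Alice) has vault→office.
A3 = A2; e.g. hall (Bob) can still go to dock. Fixed point.
From vault, successor office is in the attractor (rank 1); the other successors hall, roof are not.

office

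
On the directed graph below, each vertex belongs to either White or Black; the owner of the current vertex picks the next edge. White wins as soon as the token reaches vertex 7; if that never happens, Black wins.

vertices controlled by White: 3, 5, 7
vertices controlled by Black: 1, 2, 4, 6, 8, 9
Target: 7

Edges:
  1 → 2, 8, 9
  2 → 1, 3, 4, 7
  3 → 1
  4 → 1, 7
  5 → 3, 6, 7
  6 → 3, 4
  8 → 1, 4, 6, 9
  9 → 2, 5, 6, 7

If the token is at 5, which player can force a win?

A0 = {7}
A1: add {5} — 5 (White) has 5→7.
A2 = A1; e.g. 1 (Black) can still go to 2. Fixed point.
5 ∈ A1, so White can force the target.

White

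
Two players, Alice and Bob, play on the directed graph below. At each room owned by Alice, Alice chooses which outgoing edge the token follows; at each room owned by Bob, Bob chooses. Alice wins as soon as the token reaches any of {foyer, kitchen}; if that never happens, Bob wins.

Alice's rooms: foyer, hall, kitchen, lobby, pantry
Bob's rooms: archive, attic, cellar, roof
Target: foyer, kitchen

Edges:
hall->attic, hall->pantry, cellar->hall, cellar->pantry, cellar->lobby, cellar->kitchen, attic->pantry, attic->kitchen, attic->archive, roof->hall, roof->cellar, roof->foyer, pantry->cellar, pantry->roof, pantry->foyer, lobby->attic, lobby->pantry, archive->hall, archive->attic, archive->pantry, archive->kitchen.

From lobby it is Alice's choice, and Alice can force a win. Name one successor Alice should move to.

pantry

A0 = {foyer, kitchen}
A1: add {pantry} — pantry (Alice) has pantry→foyer.
A2: add {hall, lobby} — hall (Alice) has hall→pantry; lobby (Alice) has lobby→pantry.
A3: add {cellar} — cellar (Bob): all of {hall, pantry, lobby, kitchen} already in.
A4: add {roof} — roof (Bob): all of {hall, cellar, foyer} already in.
A5 = A4; e.g. attic (Bob) can still go to archive. Fixed point.
From lobby, successor pantry is in the attractor (rank 1); the other successor attic is not.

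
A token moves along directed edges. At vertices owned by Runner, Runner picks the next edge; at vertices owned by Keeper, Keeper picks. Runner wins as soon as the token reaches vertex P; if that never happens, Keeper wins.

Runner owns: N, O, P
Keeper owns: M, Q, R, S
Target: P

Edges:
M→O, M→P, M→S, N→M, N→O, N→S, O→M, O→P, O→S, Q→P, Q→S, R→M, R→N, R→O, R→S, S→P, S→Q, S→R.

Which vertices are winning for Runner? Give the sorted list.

A0 = {P}
A1: add {O} — O (Runner) has O→P.
A2: add {N} — N (Runner) has N→O.
A3 = A2; e.g. M (Keeper) can still go to S. Fixed point.
Runner's winning region = {N, O, P}.

N, O, P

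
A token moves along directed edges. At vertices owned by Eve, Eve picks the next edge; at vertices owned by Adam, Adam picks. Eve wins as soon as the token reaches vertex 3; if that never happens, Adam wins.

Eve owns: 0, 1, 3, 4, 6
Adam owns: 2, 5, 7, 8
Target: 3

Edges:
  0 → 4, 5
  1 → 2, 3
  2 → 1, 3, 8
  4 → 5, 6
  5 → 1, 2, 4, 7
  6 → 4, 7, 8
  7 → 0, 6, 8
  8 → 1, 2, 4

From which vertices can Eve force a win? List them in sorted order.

A0 = {3}
A1: add {1} — 1 (Eve) has 1→3.
A2 = A1; e.g. 0 (Eve) has no edge into A1. Fixed point.
Eve's winning region = {1, 3}.

1, 3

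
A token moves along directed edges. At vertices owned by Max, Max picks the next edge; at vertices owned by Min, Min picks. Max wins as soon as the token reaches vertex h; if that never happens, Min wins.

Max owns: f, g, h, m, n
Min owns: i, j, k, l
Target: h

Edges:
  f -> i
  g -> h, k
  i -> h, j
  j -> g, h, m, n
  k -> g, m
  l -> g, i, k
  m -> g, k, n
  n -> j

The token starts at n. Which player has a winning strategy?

A0 = {h}
A1: add {g} — g (Max) has g→h.
A2: add {m} — m (Max) has m→g.
A3: add {k} — k (Min): all of {g, m} already in.
A4 = A3; e.g. f (Max) has no edge into A3. Fixed point.
n never enters the attractor, so Min can avoid the target forever.

Min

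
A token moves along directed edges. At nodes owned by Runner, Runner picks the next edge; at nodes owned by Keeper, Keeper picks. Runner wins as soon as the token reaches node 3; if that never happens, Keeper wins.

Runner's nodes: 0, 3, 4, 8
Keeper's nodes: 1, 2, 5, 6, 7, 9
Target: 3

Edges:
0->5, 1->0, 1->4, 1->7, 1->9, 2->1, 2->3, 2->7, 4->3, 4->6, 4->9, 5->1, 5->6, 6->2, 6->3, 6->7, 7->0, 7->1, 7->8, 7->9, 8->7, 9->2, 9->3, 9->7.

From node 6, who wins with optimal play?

A0 = {3}
A1: add {4} — 4 (Runner) has 4→3.
A2 = A1; e.g. 0 (Runner) has no edge into A1. Fixed point.
6 never enters the attractor, so Keeper can avoid the target forever.

Keeper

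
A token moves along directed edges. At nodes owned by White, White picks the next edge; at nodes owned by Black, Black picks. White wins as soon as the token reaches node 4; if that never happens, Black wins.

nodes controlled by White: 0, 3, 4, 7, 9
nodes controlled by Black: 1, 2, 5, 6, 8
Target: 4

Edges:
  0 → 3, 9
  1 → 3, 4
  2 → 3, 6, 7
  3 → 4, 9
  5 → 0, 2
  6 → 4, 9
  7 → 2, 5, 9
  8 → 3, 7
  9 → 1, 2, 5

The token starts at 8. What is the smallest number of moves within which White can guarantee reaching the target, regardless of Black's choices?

5

A0 = {4}
A1: add {3} — 3 (White) has 3→4.
A2: add {0, 1} — 0 (White) has 0→3; 1 (Black): all of {3, 4} already in.
A3: add {9} — 9 (White) has 9→1.
A4: add {6, 7} — 6 (Black): all of {4, 9} already in; 7 (White) has 7→9.
A5: add {2, 8} — 2 (Black): all of {3, 6, 7} already in; 8 (Black): all of {3, 7} already in.
8 enters the attractor at level 5, so White can force the target in 5 moves from there.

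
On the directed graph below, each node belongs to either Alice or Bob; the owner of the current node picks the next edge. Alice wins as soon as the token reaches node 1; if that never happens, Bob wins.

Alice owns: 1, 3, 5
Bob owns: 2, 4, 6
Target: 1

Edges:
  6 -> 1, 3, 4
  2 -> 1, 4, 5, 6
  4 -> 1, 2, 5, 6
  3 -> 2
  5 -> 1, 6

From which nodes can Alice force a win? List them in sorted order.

1, 5

A0 = {1}
A1: add {5} — 5 (Alice) has 5→1.
A2 = A1; e.g. 2 (Bob) can still go to 4. Fixed point.
Alice's winning region = {1, 5}.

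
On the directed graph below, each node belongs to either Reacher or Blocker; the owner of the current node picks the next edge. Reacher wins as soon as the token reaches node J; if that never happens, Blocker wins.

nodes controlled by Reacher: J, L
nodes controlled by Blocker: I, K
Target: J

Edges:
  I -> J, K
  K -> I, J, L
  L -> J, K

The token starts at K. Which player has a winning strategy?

Blocker

A0 = {J}
A1: add {L} — L (Reacher) has L→J.
A2 = A1; e.g. I (Blocker) can still go to K. Fixed point.
K never enters the attractor, so Blocker can avoid the target forever.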